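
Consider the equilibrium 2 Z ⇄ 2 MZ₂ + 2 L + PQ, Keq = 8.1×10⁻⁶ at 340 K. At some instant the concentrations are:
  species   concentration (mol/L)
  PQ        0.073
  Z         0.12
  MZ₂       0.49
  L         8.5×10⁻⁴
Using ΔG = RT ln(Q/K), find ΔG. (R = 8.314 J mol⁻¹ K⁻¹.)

ΔG = -6.28 kJ/mol

Q = [MZ₂]²·[L]²·[PQ] / [Z]² = (0.49)²·(8.5×10⁻⁴)²·(0.073) / (0.12)² = 8.79×10⁻⁷
ΔG = RT ln(Q/Keq) = (8.314 J mol⁻¹ K⁻¹)(340 K) × ln(8.79×10⁻⁷/8.1×10⁻⁶)
   = (2.827 kJ/mol)(-2.221) = -6.28 kJ/mol
ΔG < 0, so the forward reaction is spontaneous (proceeds forward).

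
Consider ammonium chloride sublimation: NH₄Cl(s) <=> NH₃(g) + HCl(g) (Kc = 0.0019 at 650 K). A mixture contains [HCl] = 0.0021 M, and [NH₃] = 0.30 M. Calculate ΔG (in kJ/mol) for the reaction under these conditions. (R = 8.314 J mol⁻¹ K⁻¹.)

ΔG = -5.97 kJ/mol

(NH₄Cl is a pure solid — omitted from Qc.)
Qc = [NH₃]·[HCl] = (0.30)·(0.0021) = 6.30e-4
ΔG = RT ln(Qc/Kc) = (8.314 J mol⁻¹ K⁻¹)(650 K) × ln(6.30e-4/0.0019)
   = (5.404 kJ/mol)(-1.104) = -5.97 kJ/mol
ΔG < 0, so the forward reaction is spontaneous (proceeds forward).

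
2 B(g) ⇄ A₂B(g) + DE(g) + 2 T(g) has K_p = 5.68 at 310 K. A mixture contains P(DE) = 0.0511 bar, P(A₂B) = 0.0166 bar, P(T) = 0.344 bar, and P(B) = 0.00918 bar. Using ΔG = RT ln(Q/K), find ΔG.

ΔG = -4.03 kJ/mol

Q_p = P(A₂B)·P(DE)·P(T)² / P(B)² = (0.0166)·(0.0511)·(0.344)² / (0.00918)² = 1.19
ΔG = RT ln(Q_p/K_p) = (8.314 J mol⁻¹ K⁻¹)(310 K) × ln(1.19/5.68)
   = (2.577 kJ/mol)(-1.563) = -4.03 kJ/mol
ΔG < 0, so the forward reaction is spontaneous (proceeds forward).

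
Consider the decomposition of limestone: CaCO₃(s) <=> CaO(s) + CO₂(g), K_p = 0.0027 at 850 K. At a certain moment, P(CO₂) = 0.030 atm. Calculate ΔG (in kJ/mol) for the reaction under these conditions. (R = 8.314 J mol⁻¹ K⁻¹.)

ΔG = 17.0 kJ/mol

(CaCO₃, CaO are pure solids — omitted from Q_p.)
Q_p = P(CO₂) = 0.0300
ΔG = RT ln(Q_p/K_p) = (8.314 J mol⁻¹ K⁻¹)(850 K) × ln(0.0300/0.0027)
   = (7.067 kJ/mol)(2.408) = 17.0 kJ/mol
ΔG > 0, so the forward reaction is non-spontaneous (proceeds in reverse).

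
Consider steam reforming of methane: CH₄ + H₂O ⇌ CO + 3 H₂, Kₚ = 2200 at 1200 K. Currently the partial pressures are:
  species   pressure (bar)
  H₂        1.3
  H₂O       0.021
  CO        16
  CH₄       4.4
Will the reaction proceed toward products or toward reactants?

in the forward direction

Qₚ = P(CO)·P(H₂)³ / (P(CH₄)·P(H₂O)) = (16)·(1.3)³ / ((4.4)·(0.021)) = 380
Qₚ = 380 < Kₚ = 2200, so the forward reaction proceeds.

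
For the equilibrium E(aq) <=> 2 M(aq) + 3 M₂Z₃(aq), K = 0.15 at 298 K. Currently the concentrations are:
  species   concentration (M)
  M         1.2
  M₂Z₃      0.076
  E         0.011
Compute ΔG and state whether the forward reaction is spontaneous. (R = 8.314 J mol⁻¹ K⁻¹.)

ΔG = -2.38 kJ/mol; the forward reaction is spontaneous

Q = [M]²·[M₂Z₃]³ / [E] = (1.2)²·(0.076)³ / (0.011) = 0.0575
ΔG = RT ln(Q/K) = (8.314 J mol⁻¹ K⁻¹)(298 K) × ln(0.0575/0.15)
   = (2.478 kJ/mol)(-0.9589) = -2.38 kJ/mol
ΔG < 0, so the forward reaction is spontaneous (proceeds forward).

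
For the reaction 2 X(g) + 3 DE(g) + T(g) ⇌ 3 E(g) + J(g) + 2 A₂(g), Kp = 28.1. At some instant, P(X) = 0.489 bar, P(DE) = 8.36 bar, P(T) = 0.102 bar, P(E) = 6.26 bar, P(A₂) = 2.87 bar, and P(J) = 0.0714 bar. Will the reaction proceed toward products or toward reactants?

Qp = P(E)³·P(J)·P(A₂)² / (P(X)²·P(DE)³·P(T)) = (6.26)³·(0.0714)·(2.87)² / ((0.489)²·(8.36)³·(0.102)) = 10.1
Qp = 10.1 < Kp = 28.1, so the forward reaction proceeds.

to the right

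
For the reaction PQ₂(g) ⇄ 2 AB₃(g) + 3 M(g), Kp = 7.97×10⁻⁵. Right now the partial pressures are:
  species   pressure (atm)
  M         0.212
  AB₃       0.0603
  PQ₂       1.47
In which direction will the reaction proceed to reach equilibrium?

toward products

Qp = P(AB₃)²·P(M)³ / P(PQ₂) = (0.0603)²·(0.212)³ / (1.47) = 2.36×10⁻⁵
Qp = 2.36×10⁻⁵ < Kp = 7.97×10⁻⁵, so the forward reaction proceeds.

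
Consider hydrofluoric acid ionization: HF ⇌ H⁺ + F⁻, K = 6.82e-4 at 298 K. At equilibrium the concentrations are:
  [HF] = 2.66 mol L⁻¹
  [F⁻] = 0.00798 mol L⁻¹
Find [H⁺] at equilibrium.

[H⁺] = 0.227 mol L⁻¹

At equilibrium, K = [H⁺]·[F⁻] / [HF] = 6.82e-4.
([H⁺])·(0.00798) / (2.66) = 6.82e-4
[H⁺] = 0.227 mol L⁻¹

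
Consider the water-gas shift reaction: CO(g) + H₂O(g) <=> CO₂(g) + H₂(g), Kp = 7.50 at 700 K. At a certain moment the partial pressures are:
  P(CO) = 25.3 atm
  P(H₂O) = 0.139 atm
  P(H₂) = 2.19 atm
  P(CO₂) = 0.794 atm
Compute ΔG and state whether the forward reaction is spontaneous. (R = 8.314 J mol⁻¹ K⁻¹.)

ΔG = -15.8 kJ/mol; the forward reaction is spontaneous

Qp = P(CO₂)·P(H₂) / (P(CO)·P(H₂O)) = (0.794)·(2.19) / ((25.3)·(0.139)) = 0.494
ΔG = RT ln(Qp/Kp) = (8.314 J mol⁻¹ K⁻¹)(700 K) × ln(0.494/7.50)
   = (5.820 kJ/mol)(-2.720) = -15.8 kJ/mol
ΔG < 0, so the forward reaction is spontaneous (proceeds forward).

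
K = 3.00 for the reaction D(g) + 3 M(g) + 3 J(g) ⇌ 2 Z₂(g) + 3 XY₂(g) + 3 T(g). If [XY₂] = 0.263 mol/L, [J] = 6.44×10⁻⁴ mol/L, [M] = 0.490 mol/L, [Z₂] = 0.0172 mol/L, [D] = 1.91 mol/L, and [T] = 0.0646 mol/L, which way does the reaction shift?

reverse (toward reactants)

Q = [Z₂]²·[XY₂]³·[T]³ / ([D]·[M]³·[J]³) = (0.0172)²·(0.263)³·(0.0646)³ / ((1.91)·(0.490)³·(6.44×10⁻⁴)³) = 24.2
Q = 24.2 > K = 3.00, so the reverse reaction proceeds.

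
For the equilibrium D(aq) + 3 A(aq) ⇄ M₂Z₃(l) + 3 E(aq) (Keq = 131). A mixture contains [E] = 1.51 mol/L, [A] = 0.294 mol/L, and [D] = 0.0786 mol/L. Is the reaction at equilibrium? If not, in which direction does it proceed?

toward reactants

(M₂Z₃ is a pure liquid — omitted from Q.)
Q = [E]³ / ([D]·[A]³) = (1.51)³ / ((0.0786)·(0.294)³) = 1720
Q = 1720 > Keq = 131, so the reverse reaction proceeds.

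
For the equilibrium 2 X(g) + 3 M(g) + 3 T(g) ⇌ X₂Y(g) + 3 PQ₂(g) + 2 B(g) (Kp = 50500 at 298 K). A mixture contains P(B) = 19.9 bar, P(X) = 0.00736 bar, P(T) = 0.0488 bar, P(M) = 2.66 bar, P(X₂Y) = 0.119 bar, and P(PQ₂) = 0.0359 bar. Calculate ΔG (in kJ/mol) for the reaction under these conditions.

ΔG = -2.50 kJ/mol

Qp = P(X₂Y)·P(PQ₂)³·P(B)² / (P(X)²·P(M)³·P(T)³) = (0.119)·(0.0359)³·(19.9)² / ((0.00736)²·(2.66)³·(0.0488)³) = 18400
ΔG = RT ln(Qp/Kp) = (8.314 J mol⁻¹ K⁻¹)(298 K) × ln(18400/50500)
   = (2.478 kJ/mol)(-1.010) = -2.50 kJ/mol
ΔG < 0, so the forward reaction is spontaneous (proceeds forward).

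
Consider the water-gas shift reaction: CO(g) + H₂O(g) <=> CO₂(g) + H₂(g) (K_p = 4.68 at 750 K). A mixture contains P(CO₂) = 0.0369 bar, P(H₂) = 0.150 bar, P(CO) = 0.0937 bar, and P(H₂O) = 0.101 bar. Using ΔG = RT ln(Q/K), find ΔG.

ΔG = -13.0 kJ/mol

Q_p = P(CO₂)·P(H₂) / (P(CO)·P(H₂O)) = (0.0369)·(0.150) / ((0.0937)·(0.101)) = 0.585
ΔG = RT ln(Q_p/K_p) = (8.314 J mol⁻¹ K⁻¹)(750 K) × ln(0.585/4.68)
   = (6.236 kJ/mol)(-2.079) = -13.0 kJ/mol
ΔG < 0, so the forward reaction is spontaneous (proceeds forward).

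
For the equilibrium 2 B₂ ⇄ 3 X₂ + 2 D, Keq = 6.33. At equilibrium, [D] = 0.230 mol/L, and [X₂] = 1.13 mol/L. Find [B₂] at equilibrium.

At equilibrium, Keq = [X₂]³·[D]² / [B₂]² = 6.33.
(1.13)³·(0.230)² / ([B₂])² = 6.33
[B₂]² = 0.0121 ⇒ [B₂] = 0.110 mol/L

[B₂] = 0.110 mol/L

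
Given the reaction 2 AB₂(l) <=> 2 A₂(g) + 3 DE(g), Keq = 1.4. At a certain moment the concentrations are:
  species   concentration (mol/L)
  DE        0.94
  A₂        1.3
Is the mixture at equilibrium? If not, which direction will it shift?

(AB₂ is a pure liquid — omitted from Q.)
Q = [A₂]²·[DE]³ = (1.3)²·(0.94)³ = 1.4
Q = 1.4 = Keq; the system is at equilibrium.

yes, at equilibrium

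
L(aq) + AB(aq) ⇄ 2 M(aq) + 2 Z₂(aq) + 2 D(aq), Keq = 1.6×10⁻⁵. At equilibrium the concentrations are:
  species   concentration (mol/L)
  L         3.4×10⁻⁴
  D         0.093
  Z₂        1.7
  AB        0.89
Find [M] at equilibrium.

[M] = 4.4×10⁻⁴ mol/L

At equilibrium, Keq = [M]²·[Z₂]²·[D]² / ([L]·[AB]) = 1.6×10⁻⁵.
([M])²·(1.7)²·(0.093)² / ((3.4×10⁻⁴)·(0.89)) = 1.6×10⁻⁵
[M]² = 1.94×10⁻⁷ ⇒ [M] = 4.4×10⁻⁴ mol/L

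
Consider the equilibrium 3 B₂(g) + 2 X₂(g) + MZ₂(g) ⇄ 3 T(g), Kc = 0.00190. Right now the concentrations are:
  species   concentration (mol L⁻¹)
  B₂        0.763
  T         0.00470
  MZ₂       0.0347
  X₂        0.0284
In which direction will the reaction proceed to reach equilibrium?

Qc = [T]³ / ([B₂]³·[X₂]²·[MZ₂]) = (0.00470)³ / ((0.763)³·(0.0284)²·(0.0347)) = 0.00835
Qc = 0.00835 > Kc = 0.00190, so the reverse reaction proceeds.

to the left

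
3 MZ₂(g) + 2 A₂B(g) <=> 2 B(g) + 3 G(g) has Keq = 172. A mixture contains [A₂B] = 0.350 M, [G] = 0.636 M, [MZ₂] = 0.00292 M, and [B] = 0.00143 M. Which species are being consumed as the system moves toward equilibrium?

Q = [B]²·[G]³ / ([MZ₂]³·[A₂B]²) = (0.00143)²·(0.636)³ / ((0.00292)³·(0.350)²) = 172
Q = 172 = Keq; the system is at equilibrium.

none (at equilibrium)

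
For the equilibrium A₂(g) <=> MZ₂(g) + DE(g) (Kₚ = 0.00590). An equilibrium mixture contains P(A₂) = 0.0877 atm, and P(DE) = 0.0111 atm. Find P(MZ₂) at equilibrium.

At equilibrium, Kₚ = P(MZ₂)·P(DE) / P(A₂) = 0.00590.
(P(MZ₂))·(0.0111) / (0.0877) = 0.00590
P(MZ₂) = 0.0466 atm

P(MZ₂) = 0.0466 atm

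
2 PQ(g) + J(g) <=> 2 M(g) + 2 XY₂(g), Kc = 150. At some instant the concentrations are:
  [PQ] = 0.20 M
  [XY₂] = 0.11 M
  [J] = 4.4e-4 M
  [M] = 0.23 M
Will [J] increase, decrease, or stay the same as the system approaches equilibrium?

decrease

Qc = [M]²·[XY₂]² / ([PQ]²·[J]) = (0.23)²·(0.11)² / ((0.20)²·(4.4e-4)) = 36
Qc = 36 < Kc = 150: net forward reaction.
J is a reactant, so it decreases.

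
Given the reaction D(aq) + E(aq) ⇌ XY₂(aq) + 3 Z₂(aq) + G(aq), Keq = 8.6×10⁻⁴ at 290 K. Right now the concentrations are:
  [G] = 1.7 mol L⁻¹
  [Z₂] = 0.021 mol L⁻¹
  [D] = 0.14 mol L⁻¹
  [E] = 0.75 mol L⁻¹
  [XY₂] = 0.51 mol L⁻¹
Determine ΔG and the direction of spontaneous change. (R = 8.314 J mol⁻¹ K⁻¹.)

Q = [XY₂]·[Z₂]³·[G] / ([D]·[E]) = (0.51)·(0.021)³·(1.7) / ((0.14)·(0.75)) = 7.65×10⁻⁵
ΔG = RT ln(Q/Keq) = (8.314 J mol⁻¹ K⁻¹)(290 K) × ln(7.65×10⁻⁵/8.6×10⁻⁴)
   = (2.411 kJ/mol)(-2.420) = -5.83 kJ/mol
ΔG < 0, so the forward reaction is spontaneous (proceeds forward).

ΔG = -5.83 kJ/mol; the forward reaction is spontaneous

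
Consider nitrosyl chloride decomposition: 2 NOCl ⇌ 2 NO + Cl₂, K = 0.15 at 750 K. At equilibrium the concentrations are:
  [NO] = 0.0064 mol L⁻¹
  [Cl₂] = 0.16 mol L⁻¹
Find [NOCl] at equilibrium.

At equilibrium, K = [NO]²·[Cl₂] / [NOCl]² = 0.15.
(0.0064)²·(0.16) / ([NOCl])² = 0.15
[NOCl]² = 4.37e-5 ⇒ [NOCl] = 0.0066 mol L⁻¹

[NOCl] = 0.0066 mol L⁻¹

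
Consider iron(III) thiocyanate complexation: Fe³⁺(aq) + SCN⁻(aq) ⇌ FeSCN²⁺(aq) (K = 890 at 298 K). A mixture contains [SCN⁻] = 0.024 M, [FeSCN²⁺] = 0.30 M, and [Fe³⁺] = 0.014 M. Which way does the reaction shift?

Q = [FeSCN²⁺] / ([Fe³⁺]·[SCN⁻]) = (0.30) / ((0.014)·(0.024)) = 890
Q = 890 = K, so the system is already at equilibrium.

no net change (already at equilibrium)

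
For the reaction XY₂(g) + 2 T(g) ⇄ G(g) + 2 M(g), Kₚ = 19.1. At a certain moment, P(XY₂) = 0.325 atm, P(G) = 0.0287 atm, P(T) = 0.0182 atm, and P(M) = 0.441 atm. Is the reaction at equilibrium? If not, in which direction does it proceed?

Qₚ = P(G)·P(M)² / (P(XY₂)·P(T)²) = (0.0287)·(0.441)² / ((0.325)·(0.0182)²) = 51.8
Qₚ = 51.8 > Kₚ = 19.1, so the reverse reaction proceeds.

to the left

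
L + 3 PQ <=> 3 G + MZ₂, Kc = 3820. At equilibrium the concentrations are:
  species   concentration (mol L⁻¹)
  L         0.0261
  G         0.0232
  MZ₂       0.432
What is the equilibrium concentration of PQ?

At equilibrium, Kc = [G]³·[MZ₂] / ([L]·[PQ]³) = 3820.
(0.0232)³·(0.432) / ((0.0261)·([PQ])³) = 3820
[PQ]³ = 5.41×10⁻⁸ ⇒ [PQ] = 0.00378 mol L⁻¹

[PQ] = 0.00378 mol L⁻¹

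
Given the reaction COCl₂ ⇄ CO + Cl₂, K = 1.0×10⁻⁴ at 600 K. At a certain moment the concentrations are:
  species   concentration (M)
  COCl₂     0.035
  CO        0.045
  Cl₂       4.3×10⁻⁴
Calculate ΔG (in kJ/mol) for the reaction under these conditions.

Q = [CO]·[Cl₂] / [COCl₂] = (0.045)·(4.3×10⁻⁴) / (0.035) = 5.53×10⁻⁴
ΔG = RT ln(Q/K) = (8.314 J mol⁻¹ K⁻¹)(600 K) × ln(5.53×10⁻⁴/1.0×10⁻⁴)
   = (4.988 kJ/mol)(1.710) = 8.53 kJ/mol
ΔG > 0, so the forward reaction is non-spontaneous (proceeds in reverse).

ΔG = 8.53 kJ/mol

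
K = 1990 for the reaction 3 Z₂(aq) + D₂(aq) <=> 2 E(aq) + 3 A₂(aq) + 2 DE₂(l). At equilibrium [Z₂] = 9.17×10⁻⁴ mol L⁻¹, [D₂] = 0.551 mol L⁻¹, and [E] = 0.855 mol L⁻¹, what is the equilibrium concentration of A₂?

(DE₂ is a pure liquid — omitted from K.)
At equilibrium, K = [E]²·[A₂]³ / ([Z₂]³·[D₂]) = 1990.
(0.855)²·([A₂])³ / ((9.17×10⁻⁴)³·(0.551)) = 1990
[A₂]³ = 1.16×10⁻⁶ ⇒ [A₂] = 0.0105 mol L⁻¹

[A₂] = 0.0105 mol L⁻¹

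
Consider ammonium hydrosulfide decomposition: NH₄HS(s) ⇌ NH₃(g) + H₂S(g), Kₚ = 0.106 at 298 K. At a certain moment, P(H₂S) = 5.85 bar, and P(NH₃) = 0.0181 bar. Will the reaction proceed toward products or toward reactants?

at equilibrium

(NH₄HS is a pure solid — omitted from Qₚ.)
Qₚ = P(NH₃)·P(H₂S) = (0.0181)·(5.85) = 0.106
Qₚ = 0.106 = Kₚ, so the system is already at equilibrium.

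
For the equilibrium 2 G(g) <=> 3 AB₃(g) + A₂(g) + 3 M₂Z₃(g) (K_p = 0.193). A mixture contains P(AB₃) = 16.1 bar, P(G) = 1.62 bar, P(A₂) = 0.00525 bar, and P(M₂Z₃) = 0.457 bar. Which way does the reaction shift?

Q_p = P(AB₃)³·P(A₂)·P(M₂Z₃)³ / P(G)² = (16.1)³·(0.00525)·(0.457)³ / (1.62)² = 0.797
Q_p = 0.797 > K_p = 0.193, so the reverse reaction proceeds.

in the reverse direction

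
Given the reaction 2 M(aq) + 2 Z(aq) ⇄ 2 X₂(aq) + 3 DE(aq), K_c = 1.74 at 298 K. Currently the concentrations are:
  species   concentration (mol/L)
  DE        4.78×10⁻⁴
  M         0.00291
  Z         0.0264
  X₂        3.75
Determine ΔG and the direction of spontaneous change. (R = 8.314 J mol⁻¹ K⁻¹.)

Q_c = [X₂]²·[DE]³ / ([M]²·[Z]²) = (3.75)²·(4.78×10⁻⁴)³ / ((0.00291)²·(0.0264)²) = 0.260
ΔG = RT ln(Q_c/K_c) = (8.314 J mol⁻¹ K⁻¹)(298 K) × ln(0.260/1.74)
   = (2.478 kJ/mol)(-1.901) = -4.71 kJ/mol
ΔG < 0, so the forward reaction is spontaneous (proceeds forward).

ΔG = -4.71 kJ/mol; the forward reaction is spontaneous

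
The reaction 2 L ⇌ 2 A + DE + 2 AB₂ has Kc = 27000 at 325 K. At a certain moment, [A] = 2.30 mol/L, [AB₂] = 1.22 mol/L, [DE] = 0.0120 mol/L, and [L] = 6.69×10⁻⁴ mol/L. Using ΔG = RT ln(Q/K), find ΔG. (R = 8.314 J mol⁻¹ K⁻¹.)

ΔG = 5.56 kJ/mol

Qc = [A]²·[DE]·[AB₂]² / [L]² = (2.30)²·(0.0120)·(1.22)² / (6.69×10⁻⁴)² = 2.11×10⁵
ΔG = RT ln(Qc/Kc) = (8.314 J mol⁻¹ K⁻¹)(325 K) × ln(2.11×10⁵/27000)
   = (2.702 kJ/mol)(2.056) = 5.56 kJ/mol
ΔG > 0, so the forward reaction is non-spontaneous (proceeds in reverse).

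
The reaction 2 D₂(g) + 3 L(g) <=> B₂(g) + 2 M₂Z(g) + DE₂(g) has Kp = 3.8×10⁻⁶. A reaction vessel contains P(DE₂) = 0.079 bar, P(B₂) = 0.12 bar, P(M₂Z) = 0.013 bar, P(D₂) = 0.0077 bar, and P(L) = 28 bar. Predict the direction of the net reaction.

Qp = P(B₂)·P(M₂Z)²·P(DE₂) / (P(D₂)²·P(L)³) = (0.12)·(0.013)²·(0.079) / ((0.0077)²·(28)³) = 1.2×10⁻⁶
Qp = 1.2×10⁻⁶ < Kp = 3.8×10⁻⁶, so the forward reaction proceeds.

forward (toward products)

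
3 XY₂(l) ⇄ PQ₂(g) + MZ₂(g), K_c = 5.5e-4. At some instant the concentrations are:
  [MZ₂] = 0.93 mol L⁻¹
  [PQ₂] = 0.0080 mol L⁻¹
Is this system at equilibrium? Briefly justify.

no; Q > K, reaction proceeds in reverse

(XY₂ is a pure liquid — omitted from Q_c.)
Q_c = [PQ₂]·[MZ₂] = (0.0080)·(0.93) = 0.0074
Q_c = 0.0074 > K_c = 5.5e-4: net reverse reaction.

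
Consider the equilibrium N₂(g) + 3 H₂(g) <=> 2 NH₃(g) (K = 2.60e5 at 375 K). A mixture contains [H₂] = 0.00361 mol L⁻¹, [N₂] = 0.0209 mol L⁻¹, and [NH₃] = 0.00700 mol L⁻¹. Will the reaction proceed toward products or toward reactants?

in the forward direction

Q = [NH₃]² / ([N₂]·[H₂]³) = (0.00700)² / ((0.0209)·(0.00361)³) = 49800
Q = 49800 < K = 2.60e5, so the forward reaction proceeds.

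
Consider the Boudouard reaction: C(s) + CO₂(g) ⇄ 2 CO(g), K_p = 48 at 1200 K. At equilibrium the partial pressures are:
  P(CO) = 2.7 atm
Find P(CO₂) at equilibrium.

(C is a pure solid — omitted from K_p.)
At equilibrium, K_p = P(CO)² / P(CO₂) = 48.
(2.7)² / (P(CO₂)) = 48
P(CO₂) = 0.152 = 0.15 atm

P(CO₂) = 0.15 atm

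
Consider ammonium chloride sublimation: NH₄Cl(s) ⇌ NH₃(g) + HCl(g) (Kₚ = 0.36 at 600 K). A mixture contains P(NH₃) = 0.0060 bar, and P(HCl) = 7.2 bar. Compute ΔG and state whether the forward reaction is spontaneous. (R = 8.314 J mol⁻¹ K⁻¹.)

ΔG = -10.6 kJ/mol; the forward reaction is spontaneous

(NH₄Cl is a pure solid — omitted from Qₚ.)
Qₚ = P(NH₃)·P(HCl) = (0.0060)·(7.2) = 0.0432
ΔG = RT ln(Qₚ/Kₚ) = (8.314 J mol⁻¹ K⁻¹)(600 K) × ln(0.0432/0.36)
   = (4.988 kJ/mol)(-2.120) = -10.6 kJ/mol
ΔG < 0, so the forward reaction is spontaneous (proceeds forward).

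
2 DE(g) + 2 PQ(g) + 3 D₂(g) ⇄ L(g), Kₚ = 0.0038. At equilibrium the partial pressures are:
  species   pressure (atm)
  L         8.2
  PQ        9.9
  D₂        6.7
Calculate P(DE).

At equilibrium, Kₚ = P(L) / (P(DE)²·P(PQ)²·P(D₂)³) = 0.0038.
(8.2) / ((P(DE))²·(9.9)²·(6.7)³) = 0.0038
P(DE)² = 0.0732 ⇒ P(DE) = 0.27 atm

P(DE) = 0.27 atm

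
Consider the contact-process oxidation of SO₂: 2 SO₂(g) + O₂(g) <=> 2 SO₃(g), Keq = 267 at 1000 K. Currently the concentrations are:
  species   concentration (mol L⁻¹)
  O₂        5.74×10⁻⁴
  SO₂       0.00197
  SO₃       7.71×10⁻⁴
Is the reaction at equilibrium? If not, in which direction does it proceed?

Q = [SO₃]² / ([SO₂]²·[O₂]) = (7.71×10⁻⁴)² / ((0.00197)²·(5.74×10⁻⁴)) = 267
Q = 267 = Keq, so the system is already at equilibrium.

neither direction; the system is at equilibrium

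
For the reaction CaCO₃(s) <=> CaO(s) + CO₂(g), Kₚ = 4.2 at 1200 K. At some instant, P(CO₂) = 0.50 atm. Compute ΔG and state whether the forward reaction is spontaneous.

(CaCO₃, CaO are pure solids — omitted from Qₚ.)
Qₚ = P(CO₂) = 0.500
ΔG = RT ln(Qₚ/Kₚ) = (8.314 J mol⁻¹ K⁻¹)(1200 K) × ln(0.500/4.2)
   = (9.977 kJ/mol)(-2.128) = -21.2 kJ/mol
ΔG < 0, so the forward reaction is spontaneous (proceeds forward).

ΔG = -21.2 kJ/mol; the forward reaction is spontaneous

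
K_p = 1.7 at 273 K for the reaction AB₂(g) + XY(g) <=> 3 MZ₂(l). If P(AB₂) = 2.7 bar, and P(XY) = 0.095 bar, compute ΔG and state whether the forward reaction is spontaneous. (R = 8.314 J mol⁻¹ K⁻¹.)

(MZ₂ is a pure liquid — omitted from Q_p.)
Q_p = 1 / (P(AB₂)·P(XY)) = 1 / ((2.7)·(0.095)) = 3.90
ΔG = RT ln(Q_p/K_p) = (8.314 J mol⁻¹ K⁻¹)(273 K) × ln(3.90/1.7)
   = (2.270 kJ/mol)(0.8303) = 1.88 kJ/mol
ΔG > 0, so the forward reaction is non-spontaneous (proceeds in reverse).

ΔG = 1.88 kJ/mol; the forward reaction is non-spontaneous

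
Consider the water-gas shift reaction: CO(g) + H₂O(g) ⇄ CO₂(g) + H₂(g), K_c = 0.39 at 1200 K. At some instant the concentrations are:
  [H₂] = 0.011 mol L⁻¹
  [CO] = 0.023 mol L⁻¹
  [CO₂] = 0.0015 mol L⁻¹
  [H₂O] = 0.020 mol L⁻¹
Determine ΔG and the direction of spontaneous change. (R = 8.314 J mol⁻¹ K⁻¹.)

ΔG = -23.8 kJ/mol; the forward reaction is spontaneous

Q_c = [CO₂]·[H₂] / ([CO]·[H₂O]) = (0.0015)·(0.011) / ((0.023)·(0.020)) = 0.0359
ΔG = RT ln(Q_c/K_c) = (8.314 J mol⁻¹ K⁻¹)(1200 K) × ln(0.0359/0.39)
   = (9.977 kJ/mol)(-2.385) = -23.8 kJ/mol
ΔG < 0, so the forward reaction is spontaneous (proceeds forward).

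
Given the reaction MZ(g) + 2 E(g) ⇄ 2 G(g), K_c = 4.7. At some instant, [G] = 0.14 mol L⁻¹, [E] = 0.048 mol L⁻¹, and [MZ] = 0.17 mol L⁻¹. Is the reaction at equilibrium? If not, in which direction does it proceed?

Q_c = [G]² / ([MZ]·[E]²) = (0.14)² / ((0.17)·(0.048)²) = 50
Q_c = 50 > K_c = 4.7, so the reverse reaction proceeds.

toward reactants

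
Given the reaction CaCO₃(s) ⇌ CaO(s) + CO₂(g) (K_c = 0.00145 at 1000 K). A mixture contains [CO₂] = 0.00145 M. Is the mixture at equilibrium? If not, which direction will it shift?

yes, at equilibrium

(CaCO₃, CaO are pure solids — omitted from Q_c.)
Q_c = [CO₂] = 0.00145
Q_c = 0.00145 = K_c; the system is at equilibrium.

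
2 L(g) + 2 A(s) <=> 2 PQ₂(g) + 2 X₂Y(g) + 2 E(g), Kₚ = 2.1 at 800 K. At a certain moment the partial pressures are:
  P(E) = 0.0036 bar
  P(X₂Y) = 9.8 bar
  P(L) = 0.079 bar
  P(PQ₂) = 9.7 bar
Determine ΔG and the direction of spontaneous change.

ΔG = 14.6 kJ/mol; the forward reaction is non-spontaneous

(A is a pure solid — omitted from Qₚ.)
Qₚ = P(PQ₂)²·P(X₂Y)²·P(E)² / P(L)² = (9.7)²·(9.8)²·(0.0036)² / (0.079)² = 18.8
ΔG = RT ln(Qₚ/Kₚ) = (8.314 J mol⁻¹ K⁻¹)(800 K) × ln(18.8/2.1)
   = (6.651 kJ/mol)(2.192) = 14.6 kJ/mol
ΔG > 0, so the forward reaction is non-spontaneous (proceeds in reverse).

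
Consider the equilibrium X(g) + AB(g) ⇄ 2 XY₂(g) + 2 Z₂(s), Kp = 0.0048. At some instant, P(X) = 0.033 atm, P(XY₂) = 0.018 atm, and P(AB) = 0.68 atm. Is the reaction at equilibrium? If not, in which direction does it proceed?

(Z₂ is a pure solid — omitted from Qp.)
Qp = P(XY₂)² / (P(X)·P(AB)) = (0.018)² / ((0.033)·(0.68)) = 0.014
Qp = 0.014 > Kp = 0.0048, so the reverse reaction proceeds.

to the left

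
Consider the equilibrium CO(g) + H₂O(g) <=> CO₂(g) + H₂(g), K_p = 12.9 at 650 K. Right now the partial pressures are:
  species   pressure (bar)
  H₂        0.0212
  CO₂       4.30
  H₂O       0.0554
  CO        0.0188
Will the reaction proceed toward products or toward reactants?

Q_p = P(CO₂)·P(H₂) / (P(CO)·P(H₂O)) = (4.30)·(0.0212) / ((0.0188)·(0.0554)) = 87.5
Q_p = 87.5 > K_p = 12.9, so the reverse reaction proceeds.

to the left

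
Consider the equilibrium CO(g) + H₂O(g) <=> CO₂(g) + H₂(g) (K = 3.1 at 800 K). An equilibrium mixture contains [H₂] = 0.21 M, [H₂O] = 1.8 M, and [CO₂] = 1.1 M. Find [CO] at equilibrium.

[CO] = 0.041 M

At equilibrium, K = [CO₂]·[H₂] / ([CO]·[H₂O]) = 3.1.
(1.1)·(0.21) / (([CO])·(1.8)) = 3.1
[CO] = 0.0414 = 0.041 M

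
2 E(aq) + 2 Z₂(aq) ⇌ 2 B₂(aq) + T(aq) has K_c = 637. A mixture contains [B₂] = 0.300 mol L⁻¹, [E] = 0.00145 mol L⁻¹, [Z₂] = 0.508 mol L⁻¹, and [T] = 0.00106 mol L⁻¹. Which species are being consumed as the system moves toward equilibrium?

Q_c = [B₂]²·[T] / ([E]²·[Z₂]²) = (0.300)²·(0.00106) / ((0.00145)²·(0.508)²) = 176
Q_c = 176 < K_c = 637: net forward reaction.

E, Z₂ (reactants)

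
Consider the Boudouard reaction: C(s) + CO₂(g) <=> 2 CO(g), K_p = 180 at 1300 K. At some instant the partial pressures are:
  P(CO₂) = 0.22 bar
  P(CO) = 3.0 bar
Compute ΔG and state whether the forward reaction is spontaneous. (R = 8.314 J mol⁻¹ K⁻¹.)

ΔG = -16.0 kJ/mol; the forward reaction is spontaneous

(C is a pure solid — omitted from Q_p.)
Q_p = P(CO)² / P(CO₂) = (3.0)² / (0.22) = 40.9
ΔG = RT ln(Q_p/K_p) = (8.314 J mol⁻¹ K⁻¹)(1300 K) × ln(40.9/180)
   = (10.81 kJ/mol)(-1.482) = -16.0 kJ/mol
ΔG < 0, so the forward reaction is spontaneous (proceeds forward).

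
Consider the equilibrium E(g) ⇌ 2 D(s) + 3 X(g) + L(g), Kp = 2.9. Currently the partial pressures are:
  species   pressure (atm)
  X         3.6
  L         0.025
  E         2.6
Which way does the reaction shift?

(D is a pure solid — omitted from Qp.)
Qp = P(X)³·P(L) / P(E) = (3.6)³·(0.025) / (2.6) = 0.45
Qp = 0.45 < Kp = 2.9, so the forward reaction proceeds.

to the right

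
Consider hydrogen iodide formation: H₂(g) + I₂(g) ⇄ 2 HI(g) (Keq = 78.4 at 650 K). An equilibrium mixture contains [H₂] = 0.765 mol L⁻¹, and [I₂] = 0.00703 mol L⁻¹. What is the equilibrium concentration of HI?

At equilibrium, Keq = [HI]² / ([H₂]·[I₂]) = 78.4.
([HI])² / ((0.765)·(0.00703)) = 78.4
[HI]² = 0.422 ⇒ [HI] = 0.649 mol L⁻¹

[HI] = 0.649 mol L⁻¹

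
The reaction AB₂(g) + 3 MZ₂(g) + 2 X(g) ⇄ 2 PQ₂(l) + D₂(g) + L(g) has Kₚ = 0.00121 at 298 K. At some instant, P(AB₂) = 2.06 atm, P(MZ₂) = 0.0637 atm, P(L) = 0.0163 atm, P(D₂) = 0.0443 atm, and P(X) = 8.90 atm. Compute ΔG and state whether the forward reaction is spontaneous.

ΔG = 6.56 kJ/mol; the forward reaction is non-spontaneous

(PQ₂ is a pure liquid — omitted from Qₚ.)
Qₚ = P(D₂)·P(L) / (P(AB₂)·P(MZ₂)³·P(X)²) = (0.0443)·(0.0163) / ((2.06)·(0.0637)³·(8.90)²) = 0.0171
ΔG = RT ln(Qₚ/Kₚ) = (8.314 J mol⁻¹ K⁻¹)(298 K) × ln(0.0171/0.00121)
   = (2.478 kJ/mol)(2.648) = 6.56 kJ/mol
ΔG > 0, so the forward reaction is non-spontaneous (proceeds in reverse).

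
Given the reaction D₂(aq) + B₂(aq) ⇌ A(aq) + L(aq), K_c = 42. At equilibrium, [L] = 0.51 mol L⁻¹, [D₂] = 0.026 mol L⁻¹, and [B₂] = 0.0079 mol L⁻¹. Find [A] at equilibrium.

At equilibrium, K_c = [A]·[L] / ([D₂]·[B₂]) = 42.
([A])·(0.51) / ((0.026)·(0.0079)) = 42
[A] = 0.0169 = 0.017 mol L⁻¹

[A] = 0.017 mol L⁻¹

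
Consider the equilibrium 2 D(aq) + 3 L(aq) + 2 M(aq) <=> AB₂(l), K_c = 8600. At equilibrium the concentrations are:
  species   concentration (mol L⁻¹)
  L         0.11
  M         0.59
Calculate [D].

(AB₂ is a pure liquid — omitted from K_c.)
At equilibrium, K_c = 1 / ([D]²·[L]³·[M]²) = 8600.
1 / (([D])²·(0.11)³·(0.59)²) = 8600
[D]² = 0.251 ⇒ [D] = 0.50 mol L⁻¹

[D] = 0.50 mol L⁻¹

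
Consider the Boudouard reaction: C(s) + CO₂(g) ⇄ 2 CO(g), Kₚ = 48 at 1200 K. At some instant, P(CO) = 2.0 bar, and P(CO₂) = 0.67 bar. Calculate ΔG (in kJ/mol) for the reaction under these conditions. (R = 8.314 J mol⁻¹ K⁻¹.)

(C is a pure solid — omitted from Qₚ.)
Qₚ = P(CO)² / P(CO₂) = (2.0)² / (0.67) = 5.97
ΔG = RT ln(Qₚ/Kₚ) = (8.314 J mol⁻¹ K⁻¹)(1200 K) × ln(5.97/48)
   = (9.977 kJ/mol)(-2.084) = -20.8 kJ/mol
ΔG < 0, so the forward reaction is spontaneous (proceeds forward).

ΔG = -20.8 kJ/mol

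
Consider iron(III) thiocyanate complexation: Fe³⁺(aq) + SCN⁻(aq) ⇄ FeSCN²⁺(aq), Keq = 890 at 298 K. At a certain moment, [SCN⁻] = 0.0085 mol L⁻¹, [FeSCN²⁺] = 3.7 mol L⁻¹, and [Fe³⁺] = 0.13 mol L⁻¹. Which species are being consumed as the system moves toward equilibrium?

FeSCN²⁺ (products)

Q = [FeSCN²⁺] / ([Fe³⁺]·[SCN⁻]) = (3.7) / ((0.13)·(0.0085)) = 3300
Q = 3300 > Keq = 890: net reverse reaction.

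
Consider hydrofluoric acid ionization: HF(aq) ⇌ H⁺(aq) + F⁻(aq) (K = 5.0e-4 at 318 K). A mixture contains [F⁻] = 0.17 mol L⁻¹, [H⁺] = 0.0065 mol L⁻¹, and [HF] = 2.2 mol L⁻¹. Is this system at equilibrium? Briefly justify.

Q = [H⁺]·[F⁻] / [HF] = (0.0065)·(0.17) / (2.2) = 5.0e-4
Q = 5.0e-4 = K; the system is at equilibrium.

yes, at equilibrium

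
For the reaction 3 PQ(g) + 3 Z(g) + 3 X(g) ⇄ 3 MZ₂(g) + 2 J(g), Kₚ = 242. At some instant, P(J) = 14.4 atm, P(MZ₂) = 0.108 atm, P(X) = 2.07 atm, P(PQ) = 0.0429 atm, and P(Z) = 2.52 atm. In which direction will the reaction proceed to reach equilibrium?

Qₚ = P(MZ₂)³·P(J)² / (P(PQ)³·P(Z)³·P(X)³) = (0.108)³·(14.4)² / ((0.0429)³·(2.52)³·(2.07)³) = 23.3
Qₚ = 23.3 < Kₚ = 242, so the forward reaction proceeds.

toward products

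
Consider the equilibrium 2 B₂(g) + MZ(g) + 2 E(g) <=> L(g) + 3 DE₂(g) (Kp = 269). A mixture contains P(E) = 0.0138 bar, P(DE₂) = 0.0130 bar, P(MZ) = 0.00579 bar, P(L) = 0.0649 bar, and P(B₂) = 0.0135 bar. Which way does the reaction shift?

Qp = P(L)·P(DE₂)³ / (P(B₂)²·P(MZ)·P(E)²) = (0.0649)·(0.0130)³ / ((0.0135)²·(0.00579)·(0.0138)²) = 710
Qp = 710 > Kp = 269, so the reverse reaction proceeds.

toward reactants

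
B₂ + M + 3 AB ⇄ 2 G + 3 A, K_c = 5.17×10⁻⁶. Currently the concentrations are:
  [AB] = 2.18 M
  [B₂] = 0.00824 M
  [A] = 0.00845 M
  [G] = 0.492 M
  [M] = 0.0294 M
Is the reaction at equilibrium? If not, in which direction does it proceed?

reverse (toward reactants)

Q_c = [G]²·[A]³ / ([B₂]·[M]·[AB]³) = (0.492)²·(0.00845)³ / ((0.00824)·(0.0294)·(2.18)³) = 5.82×10⁻⁵
Q_c = 5.82×10⁻⁵ > K_c = 5.17×10⁻⁶, so the reverse reaction proceeds.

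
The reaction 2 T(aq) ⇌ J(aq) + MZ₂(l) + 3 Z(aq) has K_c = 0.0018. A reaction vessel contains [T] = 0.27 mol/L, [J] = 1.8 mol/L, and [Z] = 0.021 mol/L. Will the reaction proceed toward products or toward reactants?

in the forward direction

(MZ₂ is a pure liquid — omitted from Q_c.)
Q_c = [J]·[Z]³ / [T]² = (1.8)·(0.021)³ / (0.27)² = 2.3×10⁻⁴
Q_c = 2.3×10⁻⁴ < K_c = 0.0018, so the forward reaction proceeds.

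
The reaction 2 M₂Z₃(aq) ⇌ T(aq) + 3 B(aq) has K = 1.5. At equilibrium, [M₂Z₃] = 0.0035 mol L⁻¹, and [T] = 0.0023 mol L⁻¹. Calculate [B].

At equilibrium, K = [T]·[B]³ / [M₂Z₃]² = 1.5.
(0.0023)·([B])³ / (0.0035)² = 1.5
[B]³ = 0.00799 ⇒ [B] = 0.20 mol L⁻¹

[B] = 0.20 mol L⁻¹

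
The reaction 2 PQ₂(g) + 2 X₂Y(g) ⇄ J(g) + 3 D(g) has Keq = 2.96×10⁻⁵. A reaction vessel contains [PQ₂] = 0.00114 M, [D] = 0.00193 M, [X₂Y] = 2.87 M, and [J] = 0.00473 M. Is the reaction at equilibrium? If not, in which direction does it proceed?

Q = [J]·[D]³ / ([PQ₂]²·[X₂Y]²) = (0.00473)·(0.00193)³ / ((0.00114)²·(2.87)²) = 3.18×10⁻⁶
Q = 3.18×10⁻⁶ < Keq = 2.96×10⁻⁵, so the forward reaction proceeds.

to the right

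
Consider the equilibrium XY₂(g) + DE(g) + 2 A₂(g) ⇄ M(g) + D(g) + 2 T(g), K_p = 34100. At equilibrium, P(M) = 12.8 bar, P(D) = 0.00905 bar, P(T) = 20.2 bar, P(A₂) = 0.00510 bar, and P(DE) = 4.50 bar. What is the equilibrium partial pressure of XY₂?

P(XY₂) = 11.8 bar

At equilibrium, K_p = P(M)·P(D)·P(T)² / (P(XY₂)·P(DE)·P(A₂)²) = 34100.
(12.8)·(0.00905)·(20.2)² / ((P(XY₂))·(4.50)·(0.00510)²) = 34100
P(XY₂) = 11.8 bar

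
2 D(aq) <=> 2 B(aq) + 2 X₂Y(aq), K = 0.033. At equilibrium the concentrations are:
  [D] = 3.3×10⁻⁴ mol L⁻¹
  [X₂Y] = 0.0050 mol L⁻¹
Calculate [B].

[B] = 0.012 mol L⁻¹

At equilibrium, K = [B]²·[X₂Y]² / [D]² = 0.033.
([B])²·(0.0050)² / (3.3×10⁻⁴)² = 0.033
[B]² = 1.44×10⁻⁴ ⇒ [B] = 0.012 mol L⁻¹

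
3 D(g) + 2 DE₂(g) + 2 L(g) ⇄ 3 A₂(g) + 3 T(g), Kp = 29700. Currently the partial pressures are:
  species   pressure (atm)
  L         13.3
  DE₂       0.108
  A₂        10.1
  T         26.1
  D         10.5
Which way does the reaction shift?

Qp = P(A₂)³·P(T)³ / (P(D)³·P(DE₂)²·P(L)²) = (10.1)³·(26.1)³ / ((10.5)³·(0.108)²·(13.3)²) = 7670
Qp = 7670 < Kp = 29700, so the forward reaction proceeds.

in the forward direction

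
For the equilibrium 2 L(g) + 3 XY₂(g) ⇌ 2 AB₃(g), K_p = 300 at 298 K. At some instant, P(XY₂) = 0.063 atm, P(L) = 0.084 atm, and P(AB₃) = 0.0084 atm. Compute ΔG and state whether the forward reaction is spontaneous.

Q_p = P(AB₃)² / (P(L)²·P(XY₂)³) = (0.0084)² / ((0.084)²·(0.063)³) = 40.0
ΔG = RT ln(Q_p/K_p) = (8.314 J mol⁻¹ K⁻¹)(298 K) × ln(40.0/300)
   = (2.478 kJ/mol)(-2.015) = -4.99 kJ/mol
ΔG < 0, so the forward reaction is spontaneous (proceeds forward).

ΔG = -4.99 kJ/mol; the forward reaction is spontaneous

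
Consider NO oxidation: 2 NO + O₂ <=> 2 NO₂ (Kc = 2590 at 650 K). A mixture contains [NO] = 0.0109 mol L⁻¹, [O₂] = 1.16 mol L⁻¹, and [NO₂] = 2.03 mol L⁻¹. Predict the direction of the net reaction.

reverse (toward reactants)

Qc = [NO₂]² / ([NO]²·[O₂]) = (2.03)² / ((0.0109)²·(1.16)) = 29900
Qc = 29900 > Kc = 2590, so the reverse reaction proceeds.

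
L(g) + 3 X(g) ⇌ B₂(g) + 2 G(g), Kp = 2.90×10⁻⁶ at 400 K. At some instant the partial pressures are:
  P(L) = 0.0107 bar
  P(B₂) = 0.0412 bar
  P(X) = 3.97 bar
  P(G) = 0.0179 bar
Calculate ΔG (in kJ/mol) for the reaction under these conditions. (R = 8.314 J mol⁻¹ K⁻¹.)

Qp = P(B₂)·P(G)² / (P(L)·P(X)³) = (0.0412)·(0.0179)² / ((0.0107)·(3.97)³) = 1.97×10⁻⁵
ΔG = RT ln(Qp/Kp) = (8.314 J mol⁻¹ K⁻¹)(400 K) × ln(1.97×10⁻⁵/2.90×10⁻⁶)
   = (3.326 kJ/mol)(1.916) = 6.37 kJ/mol
ΔG > 0, so the forward reaction is non-spontaneous (proceeds in reverse).

ΔG = 6.37 kJ/mol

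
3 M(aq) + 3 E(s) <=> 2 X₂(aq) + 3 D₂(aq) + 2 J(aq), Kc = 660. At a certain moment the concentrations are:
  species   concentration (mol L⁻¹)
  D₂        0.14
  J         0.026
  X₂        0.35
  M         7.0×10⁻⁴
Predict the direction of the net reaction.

(E is a pure solid — omitted from Qc.)
Qc = [X₂]²·[D₂]³·[J]² / [M]³ = (0.35)²·(0.14)³·(0.026)² / (7.0×10⁻⁴)³ = 660
Qc = 660 = Kc, so the system is already at equilibrium.

neither direction; the system is at equilibrium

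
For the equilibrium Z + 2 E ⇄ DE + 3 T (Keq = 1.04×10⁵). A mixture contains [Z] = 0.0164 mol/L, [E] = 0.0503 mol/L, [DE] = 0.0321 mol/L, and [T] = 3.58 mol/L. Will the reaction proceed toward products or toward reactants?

Q = [DE]·[T]³ / ([Z]·[E]²) = (0.0321)·(3.58)³ / ((0.0164)·(0.0503)²) = 35500
Q = 35500 < Keq = 1.04×10⁵, so the forward reaction proceeds.

to the right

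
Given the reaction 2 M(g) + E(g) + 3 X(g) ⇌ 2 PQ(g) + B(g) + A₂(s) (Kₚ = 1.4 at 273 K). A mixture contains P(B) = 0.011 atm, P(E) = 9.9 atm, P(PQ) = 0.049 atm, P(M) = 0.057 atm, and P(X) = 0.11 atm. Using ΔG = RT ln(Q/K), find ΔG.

(A₂ is a pure solid — omitted from Qₚ.)
Qₚ = P(PQ)²·P(B) / (P(M)²·P(E)·P(X)³) = (0.049)²·(0.011) / ((0.057)²·(9.9)·(0.11)³) = 0.617
ΔG = RT ln(Qₚ/Kₚ) = (8.314 J mol⁻¹ K⁻¹)(273 K) × ln(0.617/1.4)
   = (2.270 kJ/mol)(-0.8194) = -1.86 kJ/mol
ΔG < 0, so the forward reaction is spontaneous (proceeds forward).

ΔG = -1.86 kJ/mol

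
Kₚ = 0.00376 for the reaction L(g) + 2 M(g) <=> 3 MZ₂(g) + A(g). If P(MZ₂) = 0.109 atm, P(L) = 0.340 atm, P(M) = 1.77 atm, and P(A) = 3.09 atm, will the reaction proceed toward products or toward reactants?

Qₚ = P(MZ₂)³·P(A) / (P(L)·P(M)²) = (0.109)³·(3.09) / ((0.340)·(1.77)²) = 0.00376
Qₚ = 0.00376 = Kₚ, so the system is already at equilibrium.

at equilibrium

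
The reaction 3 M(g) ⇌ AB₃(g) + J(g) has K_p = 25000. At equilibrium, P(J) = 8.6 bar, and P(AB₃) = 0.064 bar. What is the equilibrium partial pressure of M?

P(M) = 0.028 bar

At equilibrium, K_p = P(AB₃)·P(J) / P(M)³ = 25000.
(0.064)·(8.6) / (P(M))³ = 25000
P(M)³ = 2.20×10⁻⁵ ⇒ P(M) = 0.028 bar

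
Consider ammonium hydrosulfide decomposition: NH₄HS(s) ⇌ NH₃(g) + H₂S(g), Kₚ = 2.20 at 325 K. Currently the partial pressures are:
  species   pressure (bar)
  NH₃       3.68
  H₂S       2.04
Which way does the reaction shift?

in the reverse direction

(NH₄HS is a pure solid — omitted from Qₚ.)
Qₚ = P(NH₃)·P(H₂S) = (3.68)·(2.04) = 7.51
Qₚ = 7.51 > Kₚ = 2.20, so the reverse reaction proceeds.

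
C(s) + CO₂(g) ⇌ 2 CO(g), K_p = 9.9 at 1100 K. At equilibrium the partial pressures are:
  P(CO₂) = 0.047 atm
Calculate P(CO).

(C is a pure solid — omitted from K_p.)
At equilibrium, K_p = P(CO)² / P(CO₂) = 9.9.
(P(CO))² / (0.047) = 9.9
P(CO)² = 0.465 ⇒ P(CO) = 0.68 atm

P(CO) = 0.68 atm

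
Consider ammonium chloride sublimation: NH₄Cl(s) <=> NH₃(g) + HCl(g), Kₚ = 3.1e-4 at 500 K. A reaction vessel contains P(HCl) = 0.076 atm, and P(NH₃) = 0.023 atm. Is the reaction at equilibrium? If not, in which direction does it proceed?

(NH₄Cl is a pure solid — omitted from Qₚ.)
Qₚ = P(NH₃)·P(HCl) = (0.023)·(0.076) = 0.0017
Qₚ = 0.0017 > Kₚ = 3.1e-4, so the reverse reaction proceeds.

toward reactants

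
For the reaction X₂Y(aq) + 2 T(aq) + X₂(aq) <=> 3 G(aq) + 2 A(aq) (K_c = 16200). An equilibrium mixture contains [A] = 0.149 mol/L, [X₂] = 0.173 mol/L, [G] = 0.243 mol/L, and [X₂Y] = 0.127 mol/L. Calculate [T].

[T] = 9.46×10⁻⁴ mol/L

At equilibrium, K_c = [G]³·[A]² / ([X₂Y]·[T]²·[X₂]) = 16200.
(0.243)³·(0.149)² / ((0.127)·([T])²·(0.173)) = 16200
[T]² = 8.95×10⁻⁷ ⇒ [T] = 9.46×10⁻⁴ mol/L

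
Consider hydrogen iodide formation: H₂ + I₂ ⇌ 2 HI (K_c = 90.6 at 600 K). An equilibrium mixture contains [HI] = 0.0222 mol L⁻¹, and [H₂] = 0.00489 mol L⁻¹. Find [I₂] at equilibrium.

At equilibrium, K_c = [HI]² / ([H₂]·[I₂]) = 90.6.
(0.0222)² / ((0.00489)·([I₂])) = 90.6
[I₂] = 0.00111 mol L⁻¹

[I₂] = 0.00111 mol L⁻¹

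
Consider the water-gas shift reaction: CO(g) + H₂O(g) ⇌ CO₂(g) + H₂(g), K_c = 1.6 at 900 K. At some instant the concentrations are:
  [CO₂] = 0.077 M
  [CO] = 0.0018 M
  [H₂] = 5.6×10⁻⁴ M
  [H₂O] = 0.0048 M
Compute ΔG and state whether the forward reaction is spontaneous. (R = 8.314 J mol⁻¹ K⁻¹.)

Q_c = [CO₂]·[H₂] / ([CO]·[H₂O]) = (0.077)·(5.6×10⁻⁴) / ((0.0018)·(0.0048)) = 4.99
ΔG = RT ln(Q_c/K_c) = (8.314 J mol⁻¹ K⁻¹)(900 K) × ln(4.99/1.6)
   = (7.483 kJ/mol)(1.137) = 8.51 kJ/mol
ΔG > 0, so the forward reaction is non-spontaneous (proceeds in reverse).

ΔG = 8.51 kJ/mol; the forward reaction is non-spontaneous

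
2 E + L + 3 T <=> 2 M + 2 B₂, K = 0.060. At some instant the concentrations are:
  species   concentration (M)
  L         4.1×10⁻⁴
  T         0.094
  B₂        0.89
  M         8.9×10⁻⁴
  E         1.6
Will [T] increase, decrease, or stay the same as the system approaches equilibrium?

Q = [M]²·[B₂]² / ([E]²·[L]·[T]³) = (8.9×10⁻⁴)²·(0.89)² / ((1.6)²·(4.1×10⁻⁴)·(0.094)³) = 0.72
Q = 0.72 > K = 0.060: net reverse reaction.
T is a reactant, so it increases.

increase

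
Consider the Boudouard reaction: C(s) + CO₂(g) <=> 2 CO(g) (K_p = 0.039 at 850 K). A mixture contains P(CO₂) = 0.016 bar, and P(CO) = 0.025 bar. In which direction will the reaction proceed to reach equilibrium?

neither direction; the system is at equilibrium

(C is a pure solid — omitted from Q_p.)
Q_p = P(CO)² / P(CO₂) = (0.025)² / (0.016) = 0.039
Q_p = 0.039 = K_p, so the system is already at equilibrium.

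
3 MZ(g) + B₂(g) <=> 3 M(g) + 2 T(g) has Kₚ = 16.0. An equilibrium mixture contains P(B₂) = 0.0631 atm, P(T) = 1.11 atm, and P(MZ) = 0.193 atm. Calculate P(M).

At equilibrium, Kₚ = P(M)³·P(T)² / (P(MZ)³·P(B₂)) = 16.0.
(P(M))³·(1.11)² / ((0.193)³·(0.0631)) = 16.0
P(M)³ = 0.00589 ⇒ P(M) = 0.181 atm

P(M) = 0.181 atm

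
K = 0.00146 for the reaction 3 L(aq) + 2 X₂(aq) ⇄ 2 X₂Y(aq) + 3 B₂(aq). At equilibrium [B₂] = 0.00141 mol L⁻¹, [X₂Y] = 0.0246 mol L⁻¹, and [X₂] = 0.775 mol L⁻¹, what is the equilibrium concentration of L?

At equilibrium, K = [X₂Y]²·[B₂]³ / ([L]³·[X₂]²) = 0.00146.
(0.0246)²·(0.00141)³ / (([L])³·(0.775)²) = 0.00146
[L]³ = 1.93e-9 ⇒ [L] = 0.00125 mol L⁻¹

[L] = 0.00125 mol L⁻¹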